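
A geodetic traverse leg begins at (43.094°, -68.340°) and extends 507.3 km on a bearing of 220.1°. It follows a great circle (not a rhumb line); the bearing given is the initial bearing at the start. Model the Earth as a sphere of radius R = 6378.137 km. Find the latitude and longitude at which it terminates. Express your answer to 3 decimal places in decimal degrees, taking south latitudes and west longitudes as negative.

The arc subtends δ = 507.3/6378.137 = 0.079537 rad at the centre.
Start latitude φ₁ = 0.752132 rad; initial bearing θ = 3.841470 rad.
sin φ₂ = sin φ₁ cos δ + cos φ₁ sin δ cos θ = (0.683197)(0.996839) + (0.730234)(0.079453)(-0.764921) = 0.636657
φ₂ = asin(0.636657) = 0.690155 rad = 39.543°.
Then Δλ = atan2(-0.037372, 0.561876) = -0.066415 rad, from sin θ sin δ cos φ₁ over cos δ − sin φ₁ sin φ₂.
λ₂ = -68.340° + -3.805° = -72.145°.

latitude 39.543°, longitude -72.145°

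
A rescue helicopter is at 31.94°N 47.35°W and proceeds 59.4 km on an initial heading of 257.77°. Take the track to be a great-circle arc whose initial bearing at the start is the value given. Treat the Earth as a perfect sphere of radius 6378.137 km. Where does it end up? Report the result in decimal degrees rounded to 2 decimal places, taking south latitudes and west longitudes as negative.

Central angle δ = d/R = 0.009313 rad.
Converting: φ₁ = 0.557458 rad, θ = 4.498935 rad.
Destination latitude: φ₂ = arcsin( sin φ₁ cos δ + cos φ₁ sin δ cos θ ) = arcsin(0.527334) = 31.83°.
Then Δλ = atan2(-0.007724, 0.720981) = -0.010712 rad, from sin θ sin δ cos φ₁ over cos δ − sin φ₁ sin φ₂.
λ₂ = -47.35° + -0.61° = -47.96°.

latitude 31.83°, longitude -47.96°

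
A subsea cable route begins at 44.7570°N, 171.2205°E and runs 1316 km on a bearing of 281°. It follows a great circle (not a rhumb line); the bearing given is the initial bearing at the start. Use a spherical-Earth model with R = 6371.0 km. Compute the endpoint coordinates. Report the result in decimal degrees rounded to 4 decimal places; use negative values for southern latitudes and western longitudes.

δ = 1316/6371 = 0.206561 rad (11.8351°).
With φ₁ = 44.7570° = 0.781157 rad and θ = 281° = 4.904375 rad:
Applying the spherical law of cosines for sides, sin φ₂ = sin φ₁ cos δ + cos φ₁ sin δ cos θ = 0.716923, so φ₂ = 45.8010°.
Then Δλ = atan2(-0.142962, 0.473956) = -0.292957 rad, from sin θ sin δ cos φ₁ over cos δ − sin φ₁ sin φ₂.
Hence λ₂ = 171.2205° + -16.7852° = 154.4353°.

latitude 45.8010°, longitude 154.4353°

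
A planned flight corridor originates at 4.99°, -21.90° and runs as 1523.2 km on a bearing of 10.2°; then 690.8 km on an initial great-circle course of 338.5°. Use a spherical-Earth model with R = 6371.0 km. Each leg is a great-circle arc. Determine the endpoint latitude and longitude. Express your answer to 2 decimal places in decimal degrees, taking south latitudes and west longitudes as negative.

Apply the spherical direct solution leg by leg, carrying full precision between legs.
Leg 1: from (4.99°, -21.90°), δ = 1523.2/6371 = 0.239083 rad, θ = 10.2° → φ = 18.46°, λ = -19.37°.
Leg 2: from (18.46°, -19.37°), δ = 690.8/6371 = 0.108429 rad, θ = 338.5° → φ = 24.23°, λ = -21.86°.

latitude 24.23°, longitude -21.86°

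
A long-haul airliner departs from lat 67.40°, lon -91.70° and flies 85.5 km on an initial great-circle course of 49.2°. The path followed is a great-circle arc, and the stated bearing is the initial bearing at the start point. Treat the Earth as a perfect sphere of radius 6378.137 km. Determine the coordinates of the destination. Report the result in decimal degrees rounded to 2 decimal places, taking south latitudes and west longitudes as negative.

The arc subtends δ = 85.5/6378.137 = 0.013405 rad at the centre.
Start latitude φ₁ = 1.176352 rad; initial bearing θ = 0.858702 rad.
Destination latitude: φ₂ = arcsin( sin φ₁ cos δ + cos φ₁ sin δ cos θ ) = arcsin(0.926493) = 67.89°.
Then Δλ = atan2(0.003900, 0.144562) = 0.026969 rad, from sin θ sin δ cos φ₁ over cos δ − sin φ₁ sin φ₂.
λ₂ = λ₁ + Δλ = -90.15°.

latitude 67.89°, longitude -90.15°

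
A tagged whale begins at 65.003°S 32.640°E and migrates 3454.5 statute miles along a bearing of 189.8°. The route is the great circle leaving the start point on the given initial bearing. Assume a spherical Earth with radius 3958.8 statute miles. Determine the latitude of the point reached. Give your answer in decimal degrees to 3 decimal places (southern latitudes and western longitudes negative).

latitude -64.367°

Angular distance δ = d/R = 3454.5 / 3958.8 = 0.872613 rad.
With φ₁ = -65.003° = -1.134516 rad and θ = 189.8° = 3.312635 rad:
sin φ₂ = sin φ₁ cos δ + cos φ₁ sin δ cos θ = (-0.906330)(0.642827) + (0.422571)(0.766011)(-0.985408) = -0.901584
φ₂ = asin(-0.901584) = -1.123418 rad = -64.367°.
For the longitude increment, Δλ = atan2( sin θ sin δ cos φ₁, cos δ − sin φ₁ sin φ₂ ) = atan2(-0.055096, -0.174305) = -162.459°.
λ₂ = 32.640° + -162.459° = -129.819°.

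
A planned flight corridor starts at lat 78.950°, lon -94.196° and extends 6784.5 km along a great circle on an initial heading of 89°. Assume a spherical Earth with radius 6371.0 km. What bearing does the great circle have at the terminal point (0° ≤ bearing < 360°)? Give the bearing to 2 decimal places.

final bearing 167.39°

Angular distance δ = d/R = 6784.5 / 6371 = 1.064903 rad.
Start latitude φ₁ = 1.377937 rad; initial bearing θ = 1.553343 rad.
Applying the spherical law of cosines for sides, sin φ₂ = sin φ₁ cos δ + cos φ₁ sin δ cos θ = 0.478531, so φ₂ = 28.589°.
For the longitude increment, Δλ = atan2( sin θ sin δ cos φ₁, cos δ − sin φ₁ sin φ₂ ) = atan2(0.167632, 0.014930) = 84.910°.
λ₂ = -94.196° + 84.910° = -9.286°.
The forward bearing on arrival equals the back-azimuth from the destination plus 180°.
Back-azimuth from P₂ (28.59°, -9.29°) to P₁ (78.95°, -94.20°), with Δλ' = λ₁ − λ₂ = -84.91°: atan2( sin Δλ' cos φ₁ , cos φ₂ sin φ₁ − sin φ₂ cos φ₁ cos Δλ' ) = 347.39°.
Final bearing = (347.39° + 180°) mod 360° = 167.39°.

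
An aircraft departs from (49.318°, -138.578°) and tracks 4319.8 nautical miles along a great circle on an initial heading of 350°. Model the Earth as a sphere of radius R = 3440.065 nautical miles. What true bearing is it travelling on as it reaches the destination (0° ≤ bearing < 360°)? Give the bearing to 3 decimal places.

δ = 4319.8/3440.065 = 1.255732 rad (71.9481°).
With φ₁ = 49.318° = 0.860761 rad and θ = 350° = 6.108652 rad:
Applying the spherical law of cosines for sides, sin φ₂ = sin φ₁ cos δ + cos φ₁ sin δ cos θ = 0.845350, so φ₂ = 57.709°.
Then Δλ = atan2(-0.107623, -0.331184) = -2.827395 rad, from sin θ sin δ cos φ₁ over cos δ − sin φ₁ sin φ₂.
λ₂ = -138.578° + -161.998° = -300.576°, normalized to (−180°, 180°] → 59.424°.
The forward bearing on arrival equals the back-azimuth from the destination plus 180°.
Back-azimuth from P₂ (57.709°, 59.424°) to P₁ (49.318°, -138.578°), with Δλ' = λ₁ − λ₂ = -198.002°: atan2( sin Δλ' cos φ₁ , cos φ₂ sin φ₁ − sin φ₂ cos φ₁ cos Δλ' ) = 12.233°.
Final bearing = (12.233° + 180°) mod 360° = 192.233°.

final bearing 192.233°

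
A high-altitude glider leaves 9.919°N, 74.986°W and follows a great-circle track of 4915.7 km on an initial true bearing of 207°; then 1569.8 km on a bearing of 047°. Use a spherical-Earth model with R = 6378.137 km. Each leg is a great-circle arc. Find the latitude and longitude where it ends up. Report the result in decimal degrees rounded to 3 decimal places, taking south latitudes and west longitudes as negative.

latitude -19.154°, longitude -85.355°

Apply the spherical direct solution leg by leg, carrying full precision between legs.
Leg 1: from (9.919°, -74.986°), δ = 4915.7/6378.137 = 0.770711 rad, θ = 207° → φ = -29.200°, λ = -96.228°.
Leg 2: from (-29.200°, -96.228°), δ = 1569.8/6378.137 = 0.246122 rad, θ = 47° → φ = -19.154°, λ = -85.355°.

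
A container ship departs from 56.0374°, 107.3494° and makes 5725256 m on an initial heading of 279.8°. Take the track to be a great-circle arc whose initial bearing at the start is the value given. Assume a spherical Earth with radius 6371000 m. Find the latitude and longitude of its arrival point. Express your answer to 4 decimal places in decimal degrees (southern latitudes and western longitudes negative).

latitude 36.2174°, longitude 34.4617°

Angular distance δ = d/R = 5725256 / 6371000 = 0.898643 rad.
With φ₁ = 56.0374° = 0.978037 rad and θ = 279.8° = 4.883431 rad:
Destination latitude: φ₂ = arcsin( sin φ₁ cos δ + cos φ₁ sin δ cos θ ) = arcsin(0.590850) = 36.2174°.
Then Δλ = atan2(-0.430757, 0.132619) = -1.272130 rad, from sin θ sin δ cos φ₁ over cos δ − sin φ₁ sin φ₂.
λ₂ = λ₁ + Δλ = 34.4617°.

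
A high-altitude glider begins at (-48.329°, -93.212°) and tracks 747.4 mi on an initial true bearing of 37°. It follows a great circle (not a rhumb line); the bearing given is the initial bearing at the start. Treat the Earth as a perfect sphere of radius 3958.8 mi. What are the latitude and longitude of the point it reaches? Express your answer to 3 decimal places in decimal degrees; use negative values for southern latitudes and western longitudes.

Central angle δ = d/R = 0.188795 rad.
Start latitude φ₁ = -0.843500 rad; initial bearing θ = 0.645772 rad.
sin φ₂ = sin φ₁ cos δ + cos φ₁ sin δ cos θ = (-0.746975)(0.982231) + (0.664852)(0.187675)(0.798636) = -0.634051
φ₂ = asin(-0.634051) = -0.686781 rad = -39.350°.
Then Δλ = atan2(0.075092, 0.508611) = 0.146583 rad, from sin θ sin δ cos φ₁ over cos δ − sin φ₁ sin φ₂.
λ₂ = λ₁ + Δλ = -84.813°.

latitude -39.350°, longitude -84.813°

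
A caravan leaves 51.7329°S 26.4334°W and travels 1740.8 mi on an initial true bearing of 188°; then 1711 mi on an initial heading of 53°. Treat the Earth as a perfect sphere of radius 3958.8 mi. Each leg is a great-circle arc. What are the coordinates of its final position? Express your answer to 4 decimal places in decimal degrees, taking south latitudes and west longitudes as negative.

Apply the spherical direct solution leg by leg, carrying full precision between legs.
Leg 1: from (-51.7329°, -26.4334°), δ = 1740.8/3958.8 = 0.439729 rad, θ = 188° → φ = -76.2927°, λ = -40.9121°.
Leg 2: from (-76.2927°, -40.9121°), δ = 1711/3958.8 = 0.432202 rad, θ = 53° → φ = -55.3308°, λ = -4.8908°.

latitude -55.3308°, longitude -4.8908°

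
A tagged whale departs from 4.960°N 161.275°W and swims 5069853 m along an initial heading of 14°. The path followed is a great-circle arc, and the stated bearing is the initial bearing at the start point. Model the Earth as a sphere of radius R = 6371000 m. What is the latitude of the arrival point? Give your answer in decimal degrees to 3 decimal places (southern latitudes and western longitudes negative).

δ = 5069853/6371000 = 0.795770 rad (45.5943°).
Start latitude φ₁ = 0.086568 rad; initial bearing θ = 0.244346 rad.
Destination latitude: φ₂ = arcsin( sin φ₁ cos δ + cos φ₁ sin δ cos θ ) = arcsin(0.751086) = 48.684°.
For the longitude increment, Δλ = atan2( sin θ sin δ cos φ₁, cos δ − sin φ₁ sin φ₂ ) = atan2(0.172183, 0.634796) = 15.176°.
λ₂ = -161.275° + 15.176° = -146.099°.

latitude 48.684°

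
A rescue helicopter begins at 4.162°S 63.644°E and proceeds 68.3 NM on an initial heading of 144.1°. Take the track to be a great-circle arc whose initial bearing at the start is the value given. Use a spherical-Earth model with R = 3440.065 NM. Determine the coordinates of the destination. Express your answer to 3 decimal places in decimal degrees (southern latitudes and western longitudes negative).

latitude -5.083°, longitude 64.314°

δ = 68.3/3440.065 = 0.019854 rad (1.1376°).
Converting: φ₁ = -0.072641 rad, θ = 2.515019 rad.
Destination latitude: φ₂ = arcsin( sin φ₁ cos δ + cos φ₁ sin δ cos θ ) = arcsin(-0.088602) = -5.083°.
Then Δλ = atan2(0.011611, 0.993372) = 0.011687 rad, from sin θ sin δ cos φ₁ over cos δ − sin φ₁ sin φ₂.
λ₂ = λ₁ + Δλ = 64.314°.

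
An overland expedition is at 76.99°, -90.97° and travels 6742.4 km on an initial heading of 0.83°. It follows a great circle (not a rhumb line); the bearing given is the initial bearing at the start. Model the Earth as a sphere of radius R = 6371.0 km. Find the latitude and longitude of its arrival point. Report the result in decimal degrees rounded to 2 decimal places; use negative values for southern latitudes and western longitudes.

latitude 42.37°, longitude 88.05°

The arc subtends δ = 6742.4/6371 = 1.058295 rad at the centre.
With φ₁ = 76.99° = 1.343729 rad and θ = 0.83° = 0.014486 rad:
Destination latitude: φ₂ = arcsin( sin φ₁ cos δ + cos φ₁ sin δ cos θ ) = arcsin(0.673948) = 42.37°.
Then Δλ = atan2(0.002842, -0.166290) = 3.124503 rad, from sin θ sin δ cos φ₁ over cos δ − sin φ₁ sin φ₂.
Hence λ₂ = -90.97° + 179.02° = 88.05°.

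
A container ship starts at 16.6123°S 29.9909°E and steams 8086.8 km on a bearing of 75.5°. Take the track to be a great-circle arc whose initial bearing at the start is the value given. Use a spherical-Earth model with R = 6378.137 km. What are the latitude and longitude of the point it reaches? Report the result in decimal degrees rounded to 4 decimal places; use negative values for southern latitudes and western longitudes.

Central angle δ = d/R = 1.267894 rad.
Start latitude φ₁ = -0.289939 rad; initial bearing θ = 1.317724 rad.
Destination latitude: φ₂ = arcsin( sin φ₁ cos δ + cos φ₁ sin δ cos θ ) = arcsin(0.143727) = 8.2636°.
Δλ = atan2( sin θ sin δ cos φ₁ , cos δ − sin φ₁ sin φ₂ ) = atan2(0.885503, 0.339383) = 1.204799 rad = 69.0299°.
λ₂ = λ₁ + Δλ = 99.0208°.

latitude 8.2636°, longitude 99.0208°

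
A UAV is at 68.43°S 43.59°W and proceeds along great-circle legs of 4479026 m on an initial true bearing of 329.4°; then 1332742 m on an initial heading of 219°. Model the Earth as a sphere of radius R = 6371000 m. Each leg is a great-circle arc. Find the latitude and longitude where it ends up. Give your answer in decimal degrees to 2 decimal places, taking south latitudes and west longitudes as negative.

Apply the spherical direct solution leg by leg, carrying full precision between legs.
Leg 1: from (-68.43°, -43.59°), δ = 4479026/6371000 = 0.703033 rad, θ = 329.4° → φ = -30.32°, λ = -66.00°.
Leg 2: from (-30.32°, -66.00°), δ = 1332742/6371000 = 0.209189 rad, θ = 219° → φ = -39.28°, λ = -75.72°.

latitude -39.28°, longitude -75.72°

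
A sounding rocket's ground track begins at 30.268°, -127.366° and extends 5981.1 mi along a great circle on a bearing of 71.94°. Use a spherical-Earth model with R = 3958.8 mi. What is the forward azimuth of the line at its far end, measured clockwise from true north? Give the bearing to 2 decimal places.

The arc subtends δ = 5981.1/3958.8 = 1.510837 rad at the centre.
Converting: φ₁ = 0.528276 rad, θ = 1.255590 rad.
sin φ₂ = sin φ₁ cos δ + cos φ₁ sin δ cos θ = (0.504045)(0.059924) + (0.863677)(0.998203)(0.310013) = 0.297474
φ₂ = asin(0.297474) = 0.302046 rad = 17.306°.
Δλ = atan2( sin θ sin δ cos φ₁ , cos δ − sin φ₁ sin φ₂ ) = atan2(0.819650, -0.090017) = 1.680181 rad = 96.267°.
λ₂ = λ₁ + Δλ = -31.099°.
The forward bearing on arrival equals the back-azimuth from the destination plus 180°.
Back-azimuth from P₂ (17.31°, -31.10°) to P₁ (30.27°, -127.37°), with Δλ' = λ₁ − λ₂ = -96.27°: atan2( sin Δλ' cos φ₁ , cos φ₂ sin φ₁ − sin φ₂ cos φ₁ cos Δλ' ) = 300.68°.
Final bearing = (300.68° + 180°) mod 360° = 120.68°.

final bearing 120.68°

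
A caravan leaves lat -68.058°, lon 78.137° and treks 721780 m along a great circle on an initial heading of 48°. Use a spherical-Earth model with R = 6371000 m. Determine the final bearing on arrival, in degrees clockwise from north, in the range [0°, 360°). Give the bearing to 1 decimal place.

final bearing 38.2°

Angular distance δ = d/R = 721780 / 6371000 = 0.113291 rad.
Start latitude φ₁ = -1.187836 rad; initial bearing θ = 0.837758 rad.
Applying the spherical law of cosines for sides, sin φ₂ = sin φ₁ cos δ + cos φ₁ sin δ cos θ = -0.893350, so φ₂ = -63.297°.
For the longitude increment, Δλ = atan2( sin θ sin δ cos φ₁, cos δ − sin φ₁ sin φ₂ ) = atan2(0.031393, 0.164951) = 10.775°.
λ₂ = 78.137° + 10.775° = 88.912°.
The forward bearing on arrival equals the back-azimuth from the destination plus 180°.
Back-azimuth from P₂ (-63.3°, 88.9°) to P₁ (-68.1°, 78.1°), with Δλ' = λ₁ − λ₂ = -10.8°: atan2( sin Δλ' cos φ₁ , cos φ₂ sin φ₁ − sin φ₂ cos φ₁ cos Δλ' ) = 218.2°.
Final bearing = (218.2° + 180°) mod 360° = 38.2°.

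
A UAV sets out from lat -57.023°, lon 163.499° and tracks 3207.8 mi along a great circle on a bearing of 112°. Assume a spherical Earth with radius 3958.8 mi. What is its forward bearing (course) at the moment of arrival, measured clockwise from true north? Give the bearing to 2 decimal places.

δ = 3207.8/3958.8 = 0.810296 rad (46.4265°).
With φ₁ = -57.023° = -0.995239 rad and θ = 112° = 1.954769 rad:
Applying the spherical law of cosines for sides, sin φ₂ = sin φ₁ cos δ + cos φ₁ sin δ cos θ = -0.725956, so φ₂ = -46.548°.
Δλ = atan2( sin θ sin δ cos φ₁ , cos δ − sin φ₁ sin φ₂ ) = atan2(0.365628, 0.080287) = 1.354639 rad = 77.615°.
λ₂ = 163.499° + 77.615° = 241.114°, normalized to (−180°, 180°] → -118.886°.
The forward bearing on arrival equals the back-azimuth from the destination plus 180°.
Back-azimuth from P₂ (-46.55°, -118.89°) to P₁ (-57.02°, 163.50°), with Δλ' = λ₁ − λ₂ = 282.38°: atan2( sin Δλ' cos φ₁ , cos φ₂ sin φ₁ − sin φ₂ cos φ₁ cos Δλ' ) = 227.21°.
Final bearing = (227.21° + 180°) mod 360° = 47.21°.

final bearing 47.21°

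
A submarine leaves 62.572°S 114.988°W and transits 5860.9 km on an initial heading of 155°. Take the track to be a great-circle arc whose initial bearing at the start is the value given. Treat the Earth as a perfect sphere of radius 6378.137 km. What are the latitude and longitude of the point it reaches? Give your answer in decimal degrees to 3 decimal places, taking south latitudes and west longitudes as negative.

latitude -60.501°, longitude 21.991°

Angular distance δ = d/R = 5860.9 / 6378.137 = 0.918905 rad.
With φ₁ = -62.572° = -1.092087 rad and θ = 155° = 2.705260 rad:
Applying the spherical law of cosines for sides, sin φ₂ = sin φ₁ cos δ + cos φ₁ sin δ cos θ = -0.870361, so φ₂ = -60.501°.
For the longitude increment, Δλ = atan2( sin θ sin δ cos φ₁, cos δ − sin φ₁ sin φ₂ ) = atan2(0.154752, -0.165832) = 136.979°.
λ₂ = λ₁ + Δλ = 21.991°.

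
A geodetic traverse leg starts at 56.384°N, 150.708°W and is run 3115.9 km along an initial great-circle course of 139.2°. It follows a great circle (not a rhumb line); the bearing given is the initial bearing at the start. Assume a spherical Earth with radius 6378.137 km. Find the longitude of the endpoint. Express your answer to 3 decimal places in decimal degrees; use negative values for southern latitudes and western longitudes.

longitude -129.363°

δ = 3115.9/6378.137 = 0.488528 rad (27.9906°).
Start latitude φ₁ = 0.984086 rad; initial bearing θ = 2.429498 rad.
Applying the spherical law of cosines for sides, sin φ₂ = sin φ₁ cos δ + cos φ₁ sin δ cos θ = 0.538663, so φ₂ = 32.593°.
For the longitude increment, Δλ = atan2( sin θ sin δ cos φ₁, cos δ − sin φ₁ sin φ₂ ) = atan2(0.169779, 0.434444) = 21.345°.
λ₂ = λ₁ + Δλ = -129.363°.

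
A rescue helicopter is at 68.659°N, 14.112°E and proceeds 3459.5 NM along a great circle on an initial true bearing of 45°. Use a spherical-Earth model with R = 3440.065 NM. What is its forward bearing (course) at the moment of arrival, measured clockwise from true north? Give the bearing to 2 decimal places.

final bearing 158.37°

Central angle δ = d/R = 1.005650 rad.
With φ₁ = 68.659° = 1.198326 rad and θ = 45° = 0.785398 rad:
sin φ₂ = sin φ₁ cos δ + cos φ₁ sin δ cos θ = (0.931431)(0.535540) + (0.363918)(0.844510)(0.707107) = 0.716135
φ₂ = asin(0.716135) = 0.798249 rad = 45.736°.
For the longitude increment, Δλ = atan2( sin θ sin δ cos φ₁, cos δ − sin φ₁ sin φ₂ ) = atan2(0.217317, -0.131491) = 121.177°.
λ₂ = λ₁ + Δλ = 135.289°.
The forward bearing on arrival equals the back-azimuth from the destination plus 180°.
Back-azimuth from P₂ (45.74°, 135.29°) to P₁ (68.66°, 14.11°), with Δλ' = λ₁ − λ₂ = -121.18°: atan2( sin Δλ' cos φ₁ , cos φ₂ sin φ₁ − sin φ₂ cos φ₁ cos Δλ' ) = 338.37°.
Final bearing = (338.37° + 180°) mod 360° = 158.37°.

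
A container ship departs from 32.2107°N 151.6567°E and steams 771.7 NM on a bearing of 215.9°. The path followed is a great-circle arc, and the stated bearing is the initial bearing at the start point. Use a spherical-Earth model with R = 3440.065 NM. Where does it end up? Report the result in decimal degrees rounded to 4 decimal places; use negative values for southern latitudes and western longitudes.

Central angle δ = d/R = 0.224327 rad.
Start latitude φ₁ = 0.562183 rad; initial bearing θ = 3.768166 rad.
Applying the spherical law of cosines for sides, sin φ₂ = sin φ₁ cos δ + cos φ₁ sin δ cos θ = 0.367217, so φ₂ = 21.5441°.
Δλ = atan2( sin θ sin δ cos φ₁ , cos δ − sin φ₁ sin φ₂ ) = atan2(-0.110363, 0.779204) = -0.140700 rad = -8.0615°.
λ₂ = λ₁ + Δλ = 143.5952°.

latitude 21.5441°, longitude 143.5952°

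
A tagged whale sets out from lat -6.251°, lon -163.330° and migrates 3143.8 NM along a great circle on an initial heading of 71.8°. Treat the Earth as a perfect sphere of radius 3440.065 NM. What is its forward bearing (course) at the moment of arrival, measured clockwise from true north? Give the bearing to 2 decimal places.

final bearing 73.72°

The arc subtends δ = 3143.8/3440.065 = 0.913878 rad at the centre.
Start latitude φ₁ = -0.109101 rad; initial bearing θ = 1.253146 rad.
sin φ₂ = sin φ₁ cos δ + cos φ₁ sin δ cos θ = (-0.108884)(0.610679) + (0.994054)(0.791878)(0.312335) = 0.179367
φ₂ = asin(0.179367) = 0.180343 rad = 10.333°.
For the longitude increment, Δλ = atan2( sin θ sin δ cos φ₁, cos δ − sin φ₁ sin φ₂ ) = atan2(0.747789, 0.630210) = 49.877°.
Hence λ₂ = -163.330° + 49.877° = -113.453°.
The forward bearing on arrival equals the back-azimuth from the destination plus 180°.
Back-azimuth from P₂ (10.33°, -113.45°) to P₁ (-6.25°, -163.33°), with Δλ' = λ₁ − λ₂ = -49.88°: atan2( sin Δλ' cos φ₁ , cos φ₂ sin φ₁ − sin φ₂ cos φ₁ cos Δλ' ) = 253.72°.
Final bearing = (253.72° + 180°) mod 360° = 73.72°.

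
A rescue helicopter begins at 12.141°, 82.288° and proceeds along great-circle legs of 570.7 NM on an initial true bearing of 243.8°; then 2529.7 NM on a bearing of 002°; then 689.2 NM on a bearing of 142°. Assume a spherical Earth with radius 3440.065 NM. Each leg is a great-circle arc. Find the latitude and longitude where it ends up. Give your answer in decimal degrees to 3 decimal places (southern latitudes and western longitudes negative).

latitude 40.459°, longitude 85.037°

Apply the spherical direct solution leg by leg, carrying full precision between legs.
Leg 1: from (12.141°, 82.288°), δ = 570.7/3440.065 = 0.165898 rad, θ = 243.8° → φ = 7.825°, λ = 73.686°.
Leg 2: from (7.825°, 73.686°), δ = 2529.7/3440.065 = 0.735364 rad, θ = 2° → φ = 49.922°, λ = 75.770°.
Leg 3: from (49.922°, 75.770°), δ = 689.2/3440.065 = 0.200345 rad, θ = 142° → φ = 40.459°, λ = 85.037°.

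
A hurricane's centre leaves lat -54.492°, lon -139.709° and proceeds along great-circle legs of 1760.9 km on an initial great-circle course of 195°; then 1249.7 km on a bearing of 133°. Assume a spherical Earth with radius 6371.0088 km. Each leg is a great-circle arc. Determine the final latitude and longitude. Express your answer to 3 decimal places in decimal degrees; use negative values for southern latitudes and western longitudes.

latitude -74.793°, longitude -118.388°

Apply the spherical direct solution leg by leg, carrying full precision between legs.
Leg 1: from (-54.492°, -139.709°), δ = 1760.9/6371.0088 = 0.276393 rad, θ = 195° → φ = -69.429°, λ = -151.305°.
Leg 2: from (-69.429°, -151.305°), δ = 1249.7/6371.0088 = 0.196154 rad, θ = 133° → φ = -74.793°, λ = -118.388°.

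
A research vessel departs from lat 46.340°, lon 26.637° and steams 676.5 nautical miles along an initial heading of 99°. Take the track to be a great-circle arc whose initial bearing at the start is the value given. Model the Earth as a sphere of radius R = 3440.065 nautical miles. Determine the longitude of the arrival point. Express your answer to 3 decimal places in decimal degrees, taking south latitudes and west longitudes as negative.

longitude 42.067°

The arc subtends δ = 676.5/3440.065 = 0.196653 rad at the centre.
Start latitude φ₁ = 0.808786 rad; initial bearing θ = 1.727876 rad.
Destination latitude: φ₂ = arcsin( sin φ₁ cos δ + cos φ₁ sin δ cos θ ) = arcsin(0.688404) = 43.504°.
Δλ = atan2( sin θ sin δ cos φ₁ , cos δ − sin φ₁ sin φ₂ ) = atan2(0.133231, 0.482701) = 0.269306 rad = 15.430°.
λ₂ = 26.637° + 15.430° = 42.067°.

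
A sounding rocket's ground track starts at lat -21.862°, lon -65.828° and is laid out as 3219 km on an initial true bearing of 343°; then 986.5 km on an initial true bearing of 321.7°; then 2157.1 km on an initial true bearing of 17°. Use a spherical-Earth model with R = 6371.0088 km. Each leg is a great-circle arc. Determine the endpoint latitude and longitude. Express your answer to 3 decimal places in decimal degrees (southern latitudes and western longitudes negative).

Apply the spherical direct solution leg by leg, carrying full precision between legs.
Leg 1: from (-21.862°, -65.828°), δ = 3219/6371.0088 = 0.505258 rad, θ = 343° → φ = 5.955°, λ = -74.008°.
Leg 2: from (5.955°, -74.008°), δ = 986.5/6371.0088 = 0.154842 rad, θ = 321.7° → φ = 12.879°, λ = -79.635°.
Leg 3: from (12.879°, -79.635°), δ = 2157.1/6371.0088 = 0.338581 rad, θ = 17° → φ = 31.324°, λ = -73.108°.

latitude 31.324°, longitude -73.108°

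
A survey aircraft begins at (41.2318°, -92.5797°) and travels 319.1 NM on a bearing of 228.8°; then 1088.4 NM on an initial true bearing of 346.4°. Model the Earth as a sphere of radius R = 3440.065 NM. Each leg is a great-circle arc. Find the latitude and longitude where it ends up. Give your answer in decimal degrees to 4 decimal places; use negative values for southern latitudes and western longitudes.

Apply the spherical direct solution leg by leg, carrying full precision between legs.
Leg 1: from (41.2318°, -92.5797°), δ = 319.1/3440.065 = 0.092760 rad, θ = 228.8° → φ = 37.6176°, λ = -97.6275°.
Leg 2: from (37.6176°, -97.6275°), δ = 1088.4/3440.065 = 0.316389 rad, θ = 346.4° → φ = 55.0482°, λ = -104.9645°.

latitude 55.0482°, longitude -104.9645°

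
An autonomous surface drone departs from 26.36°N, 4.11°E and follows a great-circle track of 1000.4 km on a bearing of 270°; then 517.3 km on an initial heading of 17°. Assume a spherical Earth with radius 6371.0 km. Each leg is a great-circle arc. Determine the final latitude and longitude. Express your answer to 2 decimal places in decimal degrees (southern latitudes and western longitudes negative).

latitude 30.45°, longitude -4.33°

Apply the spherical direct solution leg by leg, carrying full precision between legs.
Leg 1: from (26.36°, 4.11°), δ = 1000.4/6371 = 0.157024 rad, θ = 270° → φ = 26.01°, λ = -5.91°.
Leg 2: from (26.01°, -5.91°), δ = 517.3/6371 = 0.081196 rad, θ = 17° → φ = 30.45°, λ = -4.33°.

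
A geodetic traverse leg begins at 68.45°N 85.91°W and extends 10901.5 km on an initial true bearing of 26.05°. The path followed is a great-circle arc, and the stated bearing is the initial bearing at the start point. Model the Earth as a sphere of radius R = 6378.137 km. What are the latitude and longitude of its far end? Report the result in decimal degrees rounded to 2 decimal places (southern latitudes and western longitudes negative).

latitude 11.45°, longitude 67.74°

The arc subtends δ = 10901.5/6378.137 = 1.709198 rad at the centre.
Start latitude φ₁ = 1.194678 rad; initial bearing θ = 0.454658 rad.
Destination latitude: φ₂ = arcsin( sin φ₁ cos δ + cos φ₁ sin δ cos θ ) = arcsin(0.198526) = 11.45°.
Then Δλ = atan2(0.159765, -0.322609) = 2.681770 rad, from sin θ sin δ cos φ₁ over cos δ − sin φ₁ sin φ₂.
λ₂ = λ₁ + Δλ = 67.74°.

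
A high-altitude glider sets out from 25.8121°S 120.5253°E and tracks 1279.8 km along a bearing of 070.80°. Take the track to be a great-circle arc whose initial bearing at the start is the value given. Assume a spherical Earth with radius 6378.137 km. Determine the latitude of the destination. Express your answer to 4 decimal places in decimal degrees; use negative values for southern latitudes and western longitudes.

Angular distance δ = d/R = 1279.8 / 6378.137 = 0.200654 rad.
With φ₁ = -25.8121° = -0.450506 rad and θ = 70.8° = 1.235693 rad:
Destination latitude: φ₂ = arcsin( sin φ₁ cos δ + cos φ₁ sin δ cos θ ) = arcsin(-0.367678) = -21.5725°.
For the longitude increment, Δλ = atan2( sin θ sin δ cos φ₁, cos δ − sin φ₁ sin φ₂ ) = atan2(0.169444, 0.819841) = 11.6774°.
Hence λ₂ = 120.5253° + 11.6774° = 132.2027°.

latitude -21.5725°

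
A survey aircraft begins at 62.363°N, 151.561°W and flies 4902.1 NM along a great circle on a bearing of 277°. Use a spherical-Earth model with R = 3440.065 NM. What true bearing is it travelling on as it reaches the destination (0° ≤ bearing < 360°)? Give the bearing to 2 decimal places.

final bearing 207.93°

Angular distance δ = d/R = 4902.1 / 3440.065 = 1.425002 rad.
Converting: φ₁ = 1.088440 rad, θ = 4.834562 rad.
Destination latitude: φ₂ = arcsin( sin φ₁ cos δ + cos φ₁ sin δ cos θ ) = arcsin(0.184634) = 10.640°.
Then Δλ = atan2(-0.455526, -0.018290) = -1.610926 rad, from sin θ sin δ cos φ₁ over cos δ − sin φ₁ sin φ₂.
λ₂ = -151.561° + -92.299° = -243.860°, normalized to (−180°, 180°] → 116.140°.
The forward bearing on arrival equals the back-azimuth from the destination plus 180°.
Back-azimuth from P₂ (10.64°, 116.14°) to P₁ (62.36°, -151.56°), with Δλ' = λ₁ − λ₂ = -267.70°: atan2( sin Δλ' cos φ₁ , cos φ₂ sin φ₁ − sin φ₂ cos φ₁ cos Δλ' ) = 27.93°.
Final bearing = (27.93° + 180°) mod 360° = 207.93°.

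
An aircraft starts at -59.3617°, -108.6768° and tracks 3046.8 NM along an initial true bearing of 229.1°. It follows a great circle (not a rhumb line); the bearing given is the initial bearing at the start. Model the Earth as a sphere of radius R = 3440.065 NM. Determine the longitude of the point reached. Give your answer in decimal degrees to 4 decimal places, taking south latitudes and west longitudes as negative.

longitude 150.3247°

Angular distance δ = d/R = 3046.8 / 3440.065 = 0.885681 rad.
With φ₁ = -59.3617° = -1.036057 rad and θ = 229.1° = 3.998549 rad:
Applying the spherical law of cosines for sides, sin φ₂ = sin φ₁ cos δ + cos φ₁ sin δ cos θ = -0.802803, so φ₂ = -53.3986°.
Then Δλ = atan2(-0.298275, -0.057971) = -1.762757 rad, from sin θ sin δ cos φ₁ over cos δ − sin φ₁ sin φ₂.
λ₂ = -108.6768° + -100.9985° = -209.6753°, normalized to (−180°, 180°] → 150.3247°.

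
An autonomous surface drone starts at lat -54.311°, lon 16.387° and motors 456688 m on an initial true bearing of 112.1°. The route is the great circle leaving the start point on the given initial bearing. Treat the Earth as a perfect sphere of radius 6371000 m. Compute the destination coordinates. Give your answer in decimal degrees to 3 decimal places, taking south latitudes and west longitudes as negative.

latitude -55.673°, longitude 23.145°

The arc subtends δ = 456688/6371000 = 0.071682 rad at the centre.
With φ₁ = -54.311° = -0.947906 rad and θ = 112.1° = 1.956514 rad:
Applying the spherical law of cosines for sides, sin φ₂ = sin φ₁ cos δ + cos φ₁ sin δ cos θ = -0.825829, so φ₂ = -55.673°.
For the longitude increment, Δλ = atan2( sin θ sin δ cos φ₁, cos δ − sin φ₁ sin φ₂ ) = atan2(0.038713, 0.326697) = 6.758°.
Hence λ₂ = 16.387° + 6.758° = 23.145°.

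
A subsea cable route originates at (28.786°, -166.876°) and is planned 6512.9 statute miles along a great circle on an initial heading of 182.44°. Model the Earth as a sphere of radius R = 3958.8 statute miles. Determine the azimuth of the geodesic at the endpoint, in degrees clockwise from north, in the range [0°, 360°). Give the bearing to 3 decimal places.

Central angle δ = d/R = 1.645170 rad.
With φ₁ = 28.786° = 0.502410 rad and θ = 182.44° = 3.184179 rad:
Applying the spherical law of cosines for sides, sin φ₂ = sin φ₁ cos δ + cos φ₁ sin δ cos θ = -0.908990, so φ₂ = -65.366°.
Then Δλ = atan2(-0.037209, 0.363409) = -0.102033 rad, from sin θ sin δ cos φ₁ over cos δ − sin φ₁ sin φ₂.
λ₂ = -166.876° + -5.846° = -172.722°.
The forward bearing on arrival equals the back-azimuth from the destination plus 180°.
Back-azimuth from P₂ (-65.366°, -172.722°) to P₁ (28.786°, -166.876°), with Δλ' = λ₁ − λ₂ = 5.846°: atan2( sin Δλ' cos φ₁ , cos φ₂ sin φ₁ − sin φ₂ cos φ₁ cos Δλ' ) = 5.136°.
Final bearing = (5.136° + 180°) mod 360° = 185.136°.

final bearing 185.136°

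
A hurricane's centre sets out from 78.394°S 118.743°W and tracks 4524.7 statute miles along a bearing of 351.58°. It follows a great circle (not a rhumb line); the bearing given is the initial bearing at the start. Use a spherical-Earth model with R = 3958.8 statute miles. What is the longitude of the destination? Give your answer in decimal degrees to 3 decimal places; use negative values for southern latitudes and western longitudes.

longitude -126.603°

The arc subtends δ = 4524.7/3958.8 = 1.142947 rad at the centre.
With φ₁ = -78.394° = -1.368233 rad and θ = 351.58° = 6.136229 rad:
sin φ₂ = sin φ₁ cos δ + cos φ₁ sin δ cos θ = (-0.979554)(0.414915) + (0.201181)(0.909860)(0.989221) = -0.225358
φ₂ = asin(-0.225358) = -0.227311 rad = -13.024°.
Δλ = atan2( sin θ sin δ cos φ₁ , cos δ − sin φ₁ sin φ₂ ) = atan2(-0.026803, 0.194164) = -0.137177 rad = -7.860°.
Hence λ₂ = -118.743° + -7.860° = -126.603°.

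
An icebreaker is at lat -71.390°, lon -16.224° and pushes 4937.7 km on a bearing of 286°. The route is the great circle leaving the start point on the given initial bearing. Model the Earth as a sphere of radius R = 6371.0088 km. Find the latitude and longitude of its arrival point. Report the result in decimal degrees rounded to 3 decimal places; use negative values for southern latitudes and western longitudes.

latitude -37.988°, longitude -74.812°

Central angle δ = d/R = 0.775026 rad.
With φ₁ = -71.390° = -1.245991 rad and θ = 286° = 4.991642 rad:
Applying the spherical law of cosines for sides, sin φ₂ = sin φ₁ cos δ + cos φ₁ sin δ cos θ = -0.615498, so φ₂ = -37.988°.
Then Δλ = atan2(-0.214652, 0.131087) = -1.022549 rad, from sin θ sin δ cos φ₁ over cos δ − sin φ₁ sin φ₂.
Hence λ₂ = -16.224° + -58.588° = -74.812°.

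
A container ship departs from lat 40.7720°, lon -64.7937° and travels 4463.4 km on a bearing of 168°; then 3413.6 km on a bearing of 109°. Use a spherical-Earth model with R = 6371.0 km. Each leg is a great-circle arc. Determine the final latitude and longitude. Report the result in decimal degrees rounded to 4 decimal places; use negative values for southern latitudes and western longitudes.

latitude -8.4833°, longitude -27.8762°

Apply the spherical direct solution leg by leg, carrying full precision between legs.
Leg 1: from (40.7720°, -64.7937°), δ = 4463.4/6371 = 0.700581 rad, θ = 168° → φ = 1.2430°, λ = -57.0892°.
Leg 2: from (1.2430°, -57.0892°), δ = 3413.6/6371 = 0.535803 rad, θ = 109° → φ = -8.4833°, λ = -27.8762°.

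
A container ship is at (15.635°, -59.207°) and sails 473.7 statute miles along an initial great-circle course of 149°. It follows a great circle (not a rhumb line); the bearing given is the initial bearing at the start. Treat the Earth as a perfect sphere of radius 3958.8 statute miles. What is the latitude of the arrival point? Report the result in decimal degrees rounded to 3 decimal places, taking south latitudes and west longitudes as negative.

latitude 9.732°

δ = 473.7/3958.8 = 0.119657 rad (6.8559°).
With φ₁ = 15.635° = 0.272882 rad and θ = 149° = 2.600541 rad:
sin φ₂ = sin φ₁ cos δ + cos φ₁ sin δ cos θ = (0.269508)(0.992850) + (0.962998)(0.119372)(-0.857167) = 0.169045
φ₂ = asin(0.169045) = 0.169861 rad = 9.732°.
For the longitude increment, Δλ = atan2( sin θ sin δ cos φ₁, cos δ − sin φ₁ sin φ₂ ) = atan2(0.059206, 0.947291) = 3.576°.
Hence λ₂ = -59.207° + 3.576° = -55.631°.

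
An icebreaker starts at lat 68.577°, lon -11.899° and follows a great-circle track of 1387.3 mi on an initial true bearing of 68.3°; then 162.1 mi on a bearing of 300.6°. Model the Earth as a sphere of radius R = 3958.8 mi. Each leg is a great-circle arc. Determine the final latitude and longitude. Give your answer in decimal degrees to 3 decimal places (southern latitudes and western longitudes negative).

Apply the spherical direct solution leg by leg, carrying full precision between legs.
Leg 1: from (68.577°, -11.899°), δ = 1387.3/3958.8 = 0.350434 rad, θ = 68.3° → φ = 67.028°, λ = 42.916°.
Leg 2: from (67.028°, 42.916°), δ = 162.1/3958.8 = 0.040947 rad, θ = 300.6° → φ = 68.134°, λ = 37.488°.

latitude 68.134°, longitude 37.488°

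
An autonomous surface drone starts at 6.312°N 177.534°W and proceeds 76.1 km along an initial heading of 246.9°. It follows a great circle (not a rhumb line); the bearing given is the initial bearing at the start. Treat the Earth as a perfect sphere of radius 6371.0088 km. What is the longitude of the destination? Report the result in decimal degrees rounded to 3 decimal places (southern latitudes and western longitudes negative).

δ = 76.1/6371.0088 = 0.011945 rad (0.6844°).
Start latitude φ₁ = 0.110165 rad; initial bearing θ = 4.309218 rad.
Applying the spherical law of cosines for sides, sin φ₂ = sin φ₁ cos δ + cos φ₁ sin δ cos θ = 0.105277, so φ₂ = 6.043°.
Then Δλ = atan2(-0.010920, 0.988354) = -0.011048 rad, from sin θ sin δ cos φ₁ over cos δ − sin φ₁ sin φ₂.
λ₂ = -177.534° + -0.633° = -178.167°.

longitude -178.167°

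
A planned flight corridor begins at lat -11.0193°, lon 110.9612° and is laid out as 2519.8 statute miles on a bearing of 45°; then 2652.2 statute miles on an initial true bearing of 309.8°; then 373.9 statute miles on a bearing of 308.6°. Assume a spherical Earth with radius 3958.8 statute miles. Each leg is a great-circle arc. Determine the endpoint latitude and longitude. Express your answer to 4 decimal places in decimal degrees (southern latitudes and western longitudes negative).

latitude 39.1864°, longitude 95.1997°

Apply the spherical direct solution leg by leg, carrying full precision between legs.
Leg 1: from (-11.0193°, 110.9612°), δ = 2519.8/3958.8 = 0.636506 rad, θ = 45° → φ = 15.0011°, λ = 136.7545°.
Leg 2: from (15.0011°, 136.7545°), δ = 2652.2/3958.8 = 0.669950 rad, θ = 309.8° → φ = 35.9316°, λ = 100.6562°.
Leg 3: from (35.9316°, 100.6562°), δ = 373.9/3958.8 = 0.094448 rad, θ = 308.6° → φ = 39.1864°, λ = 95.1997°.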